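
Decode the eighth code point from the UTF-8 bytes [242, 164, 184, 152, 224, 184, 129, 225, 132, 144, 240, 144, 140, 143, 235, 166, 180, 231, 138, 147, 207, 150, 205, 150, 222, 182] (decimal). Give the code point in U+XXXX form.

U+0356

Offset 0: leading byte 0xF2 = 11110010 → 4-byte char #1 = F2 A4 B8 98.
Offset 4: leading byte 0xE0 = 11100000 → 3-byte char #2 = E0 B8 81.
Offset 7: leading byte 0xE1 = 11100001 → 3-byte char #3 = E1 84 90.
Offset 10: leading byte 0xF0 = 11110000 → 4-byte char #4 = F0 90 8C 8F.
Offset 14: leading byte 0xEB = 11101011 → 3-byte char #5 = EB A6 B4.
Offset 17: leading byte 0xE7 = 11100111 → 3-byte char #6 = E7 8A 93.
Offset 20: leading byte 0xCF = 11001111 → 2-byte char #7 = CF 96.
Offset 22: leading byte 0xCD = 11001101 → 2-byte char #8 = CD 96.
Leading byte 0xCD = 11001101 matches 110xxxxx → 2-byte sequence.
Byte 1: 0xCD = 11001101, payload 01101 (5 bits).
Byte 2: 0x96 = 10010110 (10xxxxxx ✓), payload 010110.
Concatenate: 01101010110 = 0x356 (11 bits → U+0356).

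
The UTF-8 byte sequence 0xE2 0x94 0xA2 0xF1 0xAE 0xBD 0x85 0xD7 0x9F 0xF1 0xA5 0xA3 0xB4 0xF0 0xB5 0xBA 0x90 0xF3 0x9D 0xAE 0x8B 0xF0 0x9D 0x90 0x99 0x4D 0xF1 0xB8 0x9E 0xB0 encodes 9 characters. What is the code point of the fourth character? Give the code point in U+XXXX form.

U+658F4

Offset 0: leading byte 0xE2 = 11100010 → 3-byte char #1 = E2 94 A2.
Offset 3: leading byte 0xF1 = 11110001 → 4-byte char #2 = F1 AE BD 85.
Offset 7: leading byte 0xD7 = 11010111 → 2-byte char #3 = D7 9F.
Offset 9: leading byte 0xF1 = 11110001 → 4-byte char #4 = F1 A5 A3 B4.
Leading byte 0xF1 = 11110001 matches 11110xxx → 4-byte sequence.
Byte 1: 0xF1 = 11110001, payload 001 (3 bits).
Byte 2: 0xA5 = 10100101 (10xxxxxx ✓), payload 100101.
Byte 3: 0xA3 = 10100011 (10xxxxxx ✓), payload 100011.
Byte 4: 0xB4 = 10110100 (10xxxxxx ✓), payload 110100.
Concatenate: 001100101100011110100 = 0x658F4 (21 bits → U+658F4).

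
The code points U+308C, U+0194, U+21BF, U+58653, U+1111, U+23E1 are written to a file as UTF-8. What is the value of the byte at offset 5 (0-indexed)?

U+308C → 3-byte form E3 82 8C at offsets 0–2.
U+0194 → 2-byte form C6 94 at offsets 3–4.
U+21BF → 3-byte form E2 86 BF at offsets 5–7.
Offset 5 falls in char 3's range; it's byte 1 of E2 86 BF = 0xE2.

0xE2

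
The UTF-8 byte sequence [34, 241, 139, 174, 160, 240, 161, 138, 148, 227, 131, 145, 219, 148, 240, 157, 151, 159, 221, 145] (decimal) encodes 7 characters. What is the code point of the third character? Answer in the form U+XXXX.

U+21294

Offset 0: leading byte 0x22 = 00100010 → 1-byte char #1 = 22.
Offset 1: leading byte 0xF1 = 11110001 → 4-byte char #2 = F1 8B AE A0.
Offset 5: leading byte 0xF0 = 11110000 → 4-byte char #3 = F0 A1 8A 94.
Leading byte 0xF0 = 11110000 matches 11110xxx → 4-byte sequence.
Byte 1: 0xF0 = 11110000, payload 000 (3 bits).
Byte 2: 0xA1 = 10100001 (10xxxxxx ✓), payload 100001.
Byte 3: 0x8A = 10001010 (10xxxxxx ✓), payload 001010.
Byte 4: 0x94 = 10010100 (10xxxxxx ✓), payload 010100.
Concatenate: 000100001001010010100 = 0x21294 (21 bits → U+21294).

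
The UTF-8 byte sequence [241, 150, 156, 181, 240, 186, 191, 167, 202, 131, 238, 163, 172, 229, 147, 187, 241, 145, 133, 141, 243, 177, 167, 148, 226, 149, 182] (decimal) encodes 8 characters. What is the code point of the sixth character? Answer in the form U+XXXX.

Offset 0: leading byte 0xF1 = 11110001 → 4-byte char #1 = F1 96 9C B5.
Offset 4: leading byte 0xF0 = 11110000 → 4-byte char #2 = F0 BA BF A7.
Offset 8: leading byte 0xCA = 11001010 → 2-byte char #3 = CA 83.
Offset 10: leading byte 0xEE = 11101110 → 3-byte char #4 = EE A3 AC.
Offset 13: leading byte 0xE5 = 11100101 → 3-byte char #5 = E5 93 BB.
Offset 16: leading byte 0xF1 = 11110001 → 4-byte char #6 = F1 91 85 8D.
Leading byte 0xF1 = 11110001 matches 11110xxx → 4-byte sequence.
Byte 1: 0xF1 = 11110001, payload 001 (3 bits).
Byte 2: 0x91 = 10010001 (10xxxxxx ✓), payload 010001.
Byte 3: 0x85 = 10000101 (10xxxxxx ✓), payload 000101.
Byte 4: 0x8D = 10001101 (10xxxxxx ✓), payload 001101.
Concatenate: 001010001000101001101 = 0x5114D (21 bits → U+5114D).

U+5114D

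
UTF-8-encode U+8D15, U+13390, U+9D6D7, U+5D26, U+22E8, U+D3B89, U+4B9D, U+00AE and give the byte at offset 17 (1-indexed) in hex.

0xA8

1-indexed offset 17 is 0-indexed offset 16.
U+8D15 → 3-byte form E8 B4 95 at offsets 0–2.
U+13390 → 4-byte form F0 93 8E 90 at offsets 3–6.
U+9D6D7 → 4-byte form F2 9D 9B 97 at offsets 7–10.
U+5D26 → 3-byte form E5 B4 A6 at offsets 11–13.
U+22E8 → 3-byte form E2 8B A8 at offsets 14–16.
Offset 16 falls in char 5's range; it's byte 3 of E2 8B A8 = 0xA8.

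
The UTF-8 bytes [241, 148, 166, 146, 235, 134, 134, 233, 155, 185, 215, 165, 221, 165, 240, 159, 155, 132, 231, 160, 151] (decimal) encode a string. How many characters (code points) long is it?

7

Byte at offset 0: 0xF1 = 11110001 → 4-byte char (#1). Advance 4.
Byte at offset 4: 0xEB = 11101011 → 3-byte char (#2). Advance 3.
Byte at offset 7: 0xE9 = 11101001 → 3-byte char (#3). Advance 3.
Byte at offset 10: 0xD7 = 11010111 → 2-byte char (#4). Advance 2.
Byte at offset 12: 0xDD = 11011101 → 2-byte char (#5). Advance 2.
Byte at offset 14: 0xF0 = 11110000 → 4-byte char (#6). Advance 4.
Byte at offset 18: 0xE7 = 11100111 → 3-byte char (#7). Advance 3.
Reached end at offset 21 after 7 code points.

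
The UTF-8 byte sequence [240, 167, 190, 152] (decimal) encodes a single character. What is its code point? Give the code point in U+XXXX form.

Leading byte 0xF0 = 11110000 matches 11110xxx → 4-byte sequence.
Byte 1: 0xF0 = 11110000, payload 000 (3 bits).
Byte 2: 0xA7 = 10100111 (10xxxxxx ✓), payload 100111.
Byte 3: 0xBE = 10111110 (10xxxxxx ✓), payload 111110.
Byte 4: 0x98 = 10011000 (10xxxxxx ✓), payload 011000.
Concatenate: 000100111111110011000 = 0x27F98 (21 bits → U+27F98).

U+27F98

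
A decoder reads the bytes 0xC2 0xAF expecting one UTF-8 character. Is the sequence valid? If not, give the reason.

Leading byte 0xC2 = 11000010 → 2-byte form.
Continuation bytes 0xAF=10101111 all match 10xxxxxx.
Decoded value 0xAF is ≥ 0x80 (shortest form) and not a surrogate.

valid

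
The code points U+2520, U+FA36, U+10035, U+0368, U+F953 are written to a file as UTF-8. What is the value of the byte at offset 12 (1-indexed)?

1-indexed offset 12 is 0-indexed offset 11.
U+2520 → 3-byte form E2 94 A0 at offsets 0–2.
U+FA36 → 3-byte form EF A8 B6 at offsets 3–5.
U+10035 → 4-byte form F0 90 80 B5 at offsets 6–9.
U+0368 → 2-byte form CD A8 at offsets 10–11.
Offset 11 falls in char 4's range; it's byte 2 of CD A8 = 0xA8.

0xA8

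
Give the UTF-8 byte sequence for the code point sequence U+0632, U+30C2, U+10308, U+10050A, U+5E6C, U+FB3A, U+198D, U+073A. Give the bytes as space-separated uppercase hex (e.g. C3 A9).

U+0632: 2-byte form → D8 B2.
U+30C2: 3-byte form → E3 83 82.
U+10308: 4-byte form → F0 90 8C 88.
U+10050A: 4-byte form → F4 80 94 8A.
U+5E6C: 3-byte form → E5 B9 AC.
U+FB3A: 3-byte form → EF AC BA.
U+198D: 3-byte form → E1 A6 8D.
U+073A: 2-byte form → DC BA.
Concatenated (24 bytes): D8 B2 E3 83 82 F0 90 8C 88 F4 80 94 8A E5 B9 AC EF AC BA E1 A6 8D DC BA.

D8 B2 E3 83 82 F0 90 8C 88 F4 80 94 8A E5 B9 AC EF AC BA E1 A6 8D DC BA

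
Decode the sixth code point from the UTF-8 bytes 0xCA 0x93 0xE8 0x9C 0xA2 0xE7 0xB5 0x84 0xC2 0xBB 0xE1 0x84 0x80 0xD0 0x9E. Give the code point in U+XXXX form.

U+041E

Offset 0: leading byte 0xCA = 11001010 → 2-byte char #1 = CA 93.
Offset 2: leading byte 0xE8 = 11101000 → 3-byte char #2 = E8 9C A2.
Offset 5: leading byte 0xE7 = 11100111 → 3-byte char #3 = E7 B5 84.
Offset 8: leading byte 0xC2 = 11000010 → 2-byte char #4 = C2 BB.
Offset 10: leading byte 0xE1 = 11100001 → 3-byte char #5 = E1 84 80.
Offset 13: leading byte 0xD0 = 11010000 → 2-byte char #6 = D0 9E.
Leading byte 0xD0 = 11010000 matches 110xxxxx → 2-byte sequence.
Byte 1: 0xD0 = 11010000, payload 10000 (5 bits).
Byte 2: 0x9E = 10011110 (10xxxxxx ✓), payload 011110.
Concatenate: 10000011110 = 0x41E (11 bits → U+041E).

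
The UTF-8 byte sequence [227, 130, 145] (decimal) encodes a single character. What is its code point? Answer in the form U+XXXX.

Leading byte 0xE3 = 11100011 matches 1110xxxx → 3-byte sequence.
Byte 1: 0xE3 = 11100011, payload 0011 (4 bits).
Byte 2: 0x82 = 10000010 (10xxxxxx ✓), payload 000010.
Byte 3: 0x91 = 10010001 (10xxxxxx ✓), payload 010001.
Concatenate: 0011000010010001 = 0x3091 (16 bits → U+3091).

U+3091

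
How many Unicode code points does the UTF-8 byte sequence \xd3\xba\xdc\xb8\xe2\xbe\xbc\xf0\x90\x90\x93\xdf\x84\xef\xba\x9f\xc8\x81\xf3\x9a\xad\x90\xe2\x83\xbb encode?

9

Byte at offset 0: 0xD3 = 11010011 → 2-byte char (#1). Advance 2.
Byte at offset 2: 0xDC = 11011100 → 2-byte char (#2). Advance 2.
Byte at offset 4: 0xE2 = 11100010 → 3-byte char (#3). Advance 3.
Byte at offset 7: 0xF0 = 11110000 → 4-byte char (#4). Advance 4.
Byte at offset 11: 0xDF = 11011111 → 2-byte char (#5). Advance 2.
Byte at offset 13: 0xEF = 11101111 → 3-byte char (#6). Advance 3.
Byte at offset 16: 0xC8 = 11001000 → 2-byte char (#7). Advance 2.
Byte at offset 18: 0xF3 = 11110011 → 4-byte char (#8). Advance 4.
Byte at offset 22: 0xE2 = 11100010 → 3-byte char (#9). Advance 3.
Reached end at offset 25 after 9 code points.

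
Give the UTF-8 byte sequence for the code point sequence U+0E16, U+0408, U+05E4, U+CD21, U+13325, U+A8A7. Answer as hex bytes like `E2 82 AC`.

U+0E16: 3-byte form → E0 B8 96.
U+0408: 2-byte form → D0 88.
U+05E4: 2-byte form → D7 A4.
U+CD21: 3-byte form → EC B4 A1.
U+13325: 4-byte form → F0 93 8C A5.
U+A8A7: 3-byte form → EA A2 A7.
Concatenated (17 bytes): E0 B8 96 D0 88 D7 A4 EC B4 A1 F0 93 8C A5 EA A2 A7.

E0 B8 96 D0 88 D7 A4 EC B4 A1 F0 93 8C A5 EA A2 A7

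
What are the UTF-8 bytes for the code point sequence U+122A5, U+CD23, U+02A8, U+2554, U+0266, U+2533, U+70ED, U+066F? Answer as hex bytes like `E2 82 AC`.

F0 92 8A A5 EC B4 A3 CA A8 E2 95 94 C9 A6 E2 94 B3 E7 83 AD D9 AF

U+122A5: 4-byte form → F0 92 8A A5.
U+CD23: 3-byte form → EC B4 A3.
U+02A8: 2-byte form → CA A8.
U+2554: 3-byte form → E2 95 94.
U+0266: 2-byte form → C9 A6.
U+2533: 3-byte form → E2 94 B3.
U+70ED: 3-byte form → E7 83 AD.
U+066F: 2-byte form → D9 AF.
Concatenated (22 bytes): F0 92 8A A5 EC B4 A3 CA A8 E2 95 94 C9 A6 E2 94 B3 E7 83 AD D9 AF.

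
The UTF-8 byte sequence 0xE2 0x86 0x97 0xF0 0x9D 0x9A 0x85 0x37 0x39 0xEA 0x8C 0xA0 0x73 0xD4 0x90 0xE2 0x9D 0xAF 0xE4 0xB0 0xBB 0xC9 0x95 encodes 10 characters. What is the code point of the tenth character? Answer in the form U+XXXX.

Offset 0: leading byte 0xE2 = 11100010 → 3-byte char #1 = E2 86 97.
Offset 3: leading byte 0xF0 = 11110000 → 4-byte char #2 = F0 9D 9A 85.
Offset 7: leading byte 0x37 = 00110111 → 1-byte char #3 = 37.
Offset 8: leading byte 0x39 = 00111001 → 1-byte char #4 = 39.
Offset 9: leading byte 0xEA = 11101010 → 3-byte char #5 = EA 8C A0.
Offset 12: leading byte 0x73 = 01110011 → 1-byte char #6 = 73.
Offset 13: leading byte 0xD4 = 11010100 → 2-byte char #7 = D4 90.
Offset 15: leading byte 0xE2 = 11100010 → 3-byte char #8 = E2 9D AF.
Offset 18: leading byte 0xE4 = 11100100 → 3-byte char #9 = E4 B0 BB.
Offset 21: leading byte 0xC9 = 11001001 → 2-byte char #10 = C9 95.
Leading byte 0xC9 = 11001001 matches 110xxxxx → 2-byte sequence.
Byte 1: 0xC9 = 11001001, payload 01001 (5 bits).
Byte 2: 0x95 = 10010101 (10xxxxxx ✓), payload 010101.
Concatenate: 01001010101 = 0x255 (11 bits → U+0255).

U+0255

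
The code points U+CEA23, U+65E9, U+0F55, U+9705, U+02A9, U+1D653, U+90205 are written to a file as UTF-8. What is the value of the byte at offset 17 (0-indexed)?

U+CEA23 → 4-byte form F3 8E A8 A3 at offsets 0–3.
U+65E9 → 3-byte form E6 97 A9 at offsets 4–6.
U+0F55 → 3-byte form E0 BD 95 at offsets 7–9.
U+9705 → 3-byte form E9 9C 85 at offsets 10–12.
U+02A9 → 2-byte form CA A9 at offsets 13–14.
U+1D653 → 4-byte form F0 9D 99 93 at offsets 15–18.
Offset 17 falls in char 6's range; it's byte 3 of F0 9D 99 93 = 0x99.

0x99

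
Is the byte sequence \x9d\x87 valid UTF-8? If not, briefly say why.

Byte 0x9D = 10011101 has the form 10xxxxxx — a continuation byte — but there is no preceding leading byte.

invalid (continuation byte with no leading byte)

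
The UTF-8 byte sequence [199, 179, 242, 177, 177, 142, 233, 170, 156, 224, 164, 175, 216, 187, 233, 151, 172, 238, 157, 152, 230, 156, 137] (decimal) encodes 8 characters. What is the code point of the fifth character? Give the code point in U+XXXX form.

Offset 0: leading byte 0xC7 = 11000111 → 2-byte char #1 = C7 B3.
Offset 2: leading byte 0xF2 = 11110010 → 4-byte char #2 = F2 B1 B1 8E.
Offset 6: leading byte 0xE9 = 11101001 → 3-byte char #3 = E9 AA 9C.
Offset 9: leading byte 0xE0 = 11100000 → 3-byte char #4 = E0 A4 AF.
Offset 12: leading byte 0xD8 = 11011000 → 2-byte char #5 = D8 BB.
Leading byte 0xD8 = 11011000 matches 110xxxxx → 2-byte sequence.
Byte 1: 0xD8 = 11011000, payload 11000 (5 bits).
Byte 2: 0xBB = 10111011 (10xxxxxx ✓), payload 111011.
Concatenate: 11000111011 = 0x63B (11 bits → U+063B).

U+063B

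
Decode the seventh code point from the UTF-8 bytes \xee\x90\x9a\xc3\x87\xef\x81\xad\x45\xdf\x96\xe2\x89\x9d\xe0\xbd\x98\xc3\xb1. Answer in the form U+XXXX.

Offset 0: leading byte 0xEE = 11101110 → 3-byte char #1 = EE 90 9A.
Offset 3: leading byte 0xC3 = 11000011 → 2-byte char #2 = C3 87.
Offset 5: leading byte 0xEF = 11101111 → 3-byte char #3 = EF 81 AD.
Offset 8: leading byte 0x45 = 01000101 → 1-byte char #4 = 45.
Offset 9: leading byte 0xDF = 11011111 → 2-byte char #5 = DF 96.
Offset 11: leading byte 0xE2 = 11100010 → 3-byte char #6 = E2 89 9D.
Offset 14: leading byte 0xE0 = 11100000 → 3-byte char #7 = E0 BD 98.
Leading byte 0xE0 = 11100000 matches 1110xxxx → 3-byte sequence.
Byte 1: 0xE0 = 11100000, payload 0000 (4 bits).
Byte 2: 0xBD = 10111101 (10xxxxxx ✓), payload 111101.
Byte 3: 0x98 = 10011000 (10xxxxxx ✓), payload 011000.
Concatenate: 0000111101011000 = 0xF58 (16 bits → U+0F58).

U+0F58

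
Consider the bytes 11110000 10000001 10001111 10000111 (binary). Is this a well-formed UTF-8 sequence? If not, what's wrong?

invalid (overlong encoding)

Leading byte 0xF0 = 11110000 → 4-byte form.
Continuation bytes all match 10xxxxxx. Payload decodes to 0x13C7.
But 0x13C7 < 0x10000, the minimum for a 4-byte sequence — this is an overlong encoding.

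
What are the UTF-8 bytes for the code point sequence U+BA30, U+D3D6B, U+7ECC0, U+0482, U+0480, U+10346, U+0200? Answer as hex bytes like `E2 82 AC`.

EB A8 B0 F3 93 B5 AB F1 BE B3 80 D2 82 D2 80 F0 90 8D 86 C8 80

U+BA30: 3-byte form → EB A8 B0.
U+D3D6B: 4-byte form → F3 93 B5 AB.
U+7ECC0: 4-byte form → F1 BE B3 80.
U+0482: 2-byte form → D2 82.
U+0480: 2-byte form → D2 80.
U+10346: 4-byte form → F0 90 8D 86.
U+0200: 2-byte form → C8 80.
Concatenated (21 bytes): EB A8 B0 F3 93 B5 AB F1 BE B3 80 D2 82 D2 80 F0 90 8D 86 C8 80.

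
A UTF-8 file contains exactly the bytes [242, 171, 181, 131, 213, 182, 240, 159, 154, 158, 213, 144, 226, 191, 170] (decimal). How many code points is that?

Byte at offset 0: 0xF2 = 11110010 → 4-byte char (#1). Advance 4.
Byte at offset 4: 0xD5 = 11010101 → 2-byte char (#2). Advance 2.
Byte at offset 6: 0xF0 = 11110000 → 4-byte char (#3). Advance 4.
Byte at offset 10: 0xD5 = 11010101 → 2-byte char (#4). Advance 2.
Byte at offset 12: 0xE2 = 11100010 → 3-byte char (#5). Advance 3.
Reached end at offset 15 after 5 code points.

5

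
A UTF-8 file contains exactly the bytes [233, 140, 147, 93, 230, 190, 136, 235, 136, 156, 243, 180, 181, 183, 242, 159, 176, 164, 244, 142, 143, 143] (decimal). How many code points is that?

7

Byte at offset 0: 0xE9 = 11101001 → 3-byte char (#1). Advance 3.
Byte at offset 3: 0x5D = 01011101 → 1-byte char (#2). Advance 1.
Byte at offset 4: 0xE6 = 11100110 → 3-byte char (#3). Advance 3.
Byte at offset 7: 0xEB = 11101011 → 3-byte char (#4). Advance 3.
Byte at offset 10: 0xF3 = 11110011 → 4-byte char (#5). Advance 4.
Byte at offset 14: 0xF2 = 11110010 → 4-byte char (#6). Advance 4.
Byte at offset 18: 0xF4 = 11110100 → 4-byte char (#7). Advance 4.
Reached end at offset 22 after 7 code points.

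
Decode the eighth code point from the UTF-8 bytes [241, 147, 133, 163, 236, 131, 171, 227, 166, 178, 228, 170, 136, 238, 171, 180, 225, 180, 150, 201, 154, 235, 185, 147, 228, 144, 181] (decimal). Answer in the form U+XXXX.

Offset 0: leading byte 0xF1 = 11110001 → 4-byte char #1 = F1 93 85 A3.
Offset 4: leading byte 0xEC = 11101100 → 3-byte char #2 = EC 83 AB.
Offset 7: leading byte 0xE3 = 11100011 → 3-byte char #3 = E3 A6 B2.
Offset 10: leading byte 0xE4 = 11100100 → 3-byte char #4 = E4 AA 88.
Offset 13: leading byte 0xEE = 11101110 → 3-byte char #5 = EE AB B4.
Offset 16: leading byte 0xE1 = 11100001 → 3-byte char #6 = E1 B4 96.
Offset 19: leading byte 0xC9 = 11001001 → 2-byte char #7 = C9 9A.
Offset 21: leading byte 0xEB = 11101011 → 3-byte char #8 = EB B9 93.
Leading byte 0xEB = 11101011 matches 1110xxxx → 3-byte sequence.
Byte 1: 0xEB = 11101011, payload 1011 (4 bits).
Byte 2: 0xB9 = 10111001 (10xxxxxx ✓), payload 111001.
Byte 3: 0x93 = 10010011 (10xxxxxx ✓), payload 010011.
Concatenate: 1011111001010011 = 0xBE53 (16 bits → U+BE53).

U+BE53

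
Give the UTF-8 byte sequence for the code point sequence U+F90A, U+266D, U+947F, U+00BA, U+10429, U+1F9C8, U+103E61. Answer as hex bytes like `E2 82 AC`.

U+F90A: 3-byte form → EF A4 8A.
U+266D: 3-byte form → E2 99 AD.
U+947F: 3-byte form → E9 91 BF.
U+00BA: 2-byte form → C2 BA.
U+10429: 4-byte form → F0 90 90 A9.
U+1F9C8: 4-byte form → F0 9F A7 88.
U+103E61: 4-byte form → F4 83 B9 A1.
Concatenated (23 bytes): EF A4 8A E2 99 AD E9 91 BF C2 BA F0 90 90 A9 F0 9F A7 88 F4 83 B9 A1.

EF A4 8A E2 99 AD E9 91 BF C2 BA F0 90 90 A9 F0 9F A7 88 F4 83 B9 A1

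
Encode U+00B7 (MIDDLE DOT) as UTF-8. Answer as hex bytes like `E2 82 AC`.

C2 B7

U+00B7 = 0xB7 = 183 decimal. In range U+0080–U+07FF → 2-byte form: 110xxxxx 10xxxxxx.
Binary (11 bits): 00010110111.
Split 5+6: 00010 | 110111.
Byte 1: 11000010 = 0xC2.
Byte 2: 10110111 = 0xB7.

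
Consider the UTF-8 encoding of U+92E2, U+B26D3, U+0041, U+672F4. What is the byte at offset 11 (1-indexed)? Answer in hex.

0x8B

1-indexed offset 11 is 0-indexed offset 10.
U+92E2 → 3-byte form E9 8B A2 at offsets 0–2.
U+B26D3 → 4-byte form F2 B2 9B 93 at offsets 3–6.
U+0041 → 1-byte form 41 at offsets 7–7.
U+672F4 → 4-byte form F1 A7 8B B4 at offsets 8–11.
Offset 10 falls in char 4's range; it's byte 3 of F1 A7 8B B4 = 0x8B.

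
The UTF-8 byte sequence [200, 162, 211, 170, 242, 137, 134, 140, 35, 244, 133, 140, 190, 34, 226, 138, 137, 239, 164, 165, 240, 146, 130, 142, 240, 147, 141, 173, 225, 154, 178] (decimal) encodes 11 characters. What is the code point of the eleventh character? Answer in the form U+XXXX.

Offset 0: leading byte 0xC8 = 11001000 → 2-byte char #1 = C8 A2.
Offset 2: leading byte 0xD3 = 11010011 → 2-byte char #2 = D3 AA.
Offset 4: leading byte 0xF2 = 11110010 → 4-byte char #3 = F2 89 86 8C.
Offset 8: leading byte 0x23 = 00100011 → 1-byte char #4 = 23.
Offset 9: leading byte 0xF4 = 11110100 → 4-byte char #5 = F4 85 8C BE.
Offset 13: leading byte 0x22 = 00100010 → 1-byte char #6 = 22.
Offset 14: leading byte 0xE2 = 11100010 → 3-byte char #7 = E2 8A 89.
Offset 17: leading byte 0xEF = 11101111 → 3-byte char #8 = EF A4 A5.
Offset 20: leading byte 0xF0 = 11110000 → 4-byte char #9 = F0 92 82 8E.
Offset 24: leading byte 0xF0 = 11110000 → 4-byte char #10 = F0 93 8D AD.
Offset 28: leading byte 0xE1 = 11100001 → 3-byte char #11 = E1 9A B2.
Leading byte 0xE1 = 11100001 matches 1110xxxx → 3-byte sequence.
Byte 1: 0xE1 = 11100001, payload 0001 (4 bits).
Byte 2: 0x9A = 10011010 (10xxxxxx ✓), payload 011010.
Byte 3: 0xB2 = 10110010 (10xxxxxx ✓), payload 110010.
Concatenate: 0001011010110010 = 0x16B2 (16 bits → U+16B2).

U+16B2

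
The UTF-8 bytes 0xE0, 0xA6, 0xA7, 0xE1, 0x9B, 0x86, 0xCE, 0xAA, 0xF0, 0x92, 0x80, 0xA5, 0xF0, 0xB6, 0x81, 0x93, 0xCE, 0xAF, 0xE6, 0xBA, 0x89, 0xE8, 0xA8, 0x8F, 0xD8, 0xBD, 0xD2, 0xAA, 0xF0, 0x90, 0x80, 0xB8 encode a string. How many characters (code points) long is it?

11

Byte at offset 0: 0xE0 = 11100000 → 3-byte char (#1). Advance 3.
Byte at offset 3: 0xE1 = 11100001 → 3-byte char (#2). Advance 3.
Byte at offset 6: 0xCE = 11001110 → 2-byte char (#3). Advance 2.
Byte at offset 8: 0xF0 = 11110000 → 4-byte char (#4). Advance 4.
Byte at offset 12: 0xF0 = 11110000 → 4-byte char (#5). Advance 4.
Byte at offset 16: 0xCE = 11001110 → 2-byte char (#6). Advance 2.
Byte at offset 18: 0xE6 = 11100110 → 3-byte char (#7). Advance 3.
Byte at offset 21: 0xE8 = 11101000 → 3-byte char (#8). Advance 3.
Byte at offset 24: 0xD8 = 11011000 → 2-byte char (#9). Advance 2.
Byte at offset 26: 0xD2 = 11010010 → 2-byte char (#10). Advance 2.
Byte at offset 28: 0xF0 = 11110000 → 4-byte char (#11). Advance 4.
Reached end at offset 32 after 11 code points.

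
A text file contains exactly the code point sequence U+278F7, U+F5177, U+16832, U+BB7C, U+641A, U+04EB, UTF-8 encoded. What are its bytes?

U+278F7: 4-byte form → F0 A7 A3 B7.
U+F5177: 4-byte form → F3 B5 85 B7.
U+16832: 4-byte form → F0 96 A0 B2.
U+BB7C: 3-byte form → EB AD BC.
U+641A: 3-byte form → E6 90 9A.
U+04EB: 2-byte form → D3 AB.
Concatenated (20 bytes): F0 A7 A3 B7 F3 B5 85 B7 F0 96 A0 B2 EB AD BC E6 90 9A D3 AB.

F0 A7 A3 B7 F3 B5 85 B7 F0 96 A0 B2 EB AD BC E6 90 9A D3 AB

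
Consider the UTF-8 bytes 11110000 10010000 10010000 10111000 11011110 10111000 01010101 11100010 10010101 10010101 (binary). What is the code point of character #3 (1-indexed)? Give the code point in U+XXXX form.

U+0055

Offset 0: leading byte 0xF0 = 11110000 → 4-byte char #1 = F0 90 90 B8.
Offset 4: leading byte 0xDE = 11011110 → 2-byte char #2 = DE B8.
Offset 6: leading byte 0x55 = 01010101 → 1-byte char #3 = 55.
Leading byte 0x55 = 01010101 matches 0xxxxxxx → 1-byte sequence.
Byte 1: 0x55 = 01010101, payload 1010101 (7 bits).
Concatenate: 1010101 = 0x55 (7 bits → U+0055).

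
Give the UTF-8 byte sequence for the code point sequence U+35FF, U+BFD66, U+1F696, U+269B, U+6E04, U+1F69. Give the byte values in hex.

U+35FF: 3-byte form → E3 97 BF.
U+BFD66: 4-byte form → F2 BF B5 A6.
U+1F696: 4-byte form → F0 9F 9A 96.
U+269B: 3-byte form → E2 9A 9B.
U+6E04: 3-byte form → E6 B8 84.
U+1F69: 3-byte form → E1 BD A9.
Concatenated (20 bytes): E3 97 BF F2 BF B5 A6 F0 9F 9A 96 E2 9A 9B E6 B8 84 E1 BD A9.

E3 97 BF F2 BF B5 A6 F0 9F 9A 96 E2 9A 9B E6 B8 84 E1 BD A9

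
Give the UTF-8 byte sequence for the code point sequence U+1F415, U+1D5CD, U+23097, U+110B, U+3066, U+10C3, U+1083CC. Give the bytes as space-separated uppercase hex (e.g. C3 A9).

U+1F415: 4-byte form → F0 9F 90 95.
U+1D5CD: 4-byte form → F0 9D 97 8D.
U+23097: 4-byte form → F0 A3 82 97.
U+110B: 3-byte form → E1 84 8B.
U+3066: 3-byte form → E3 81 A6.
U+10C3: 3-byte form → E1 83 83.
U+1083CC: 4-byte form → F4 88 8F 8C.
Concatenated (25 bytes): F0 9F 90 95 F0 9D 97 8D F0 A3 82 97 E1 84 8B E3 81 A6 E1 83 83 F4 88 8F 8C.

F0 9F 90 95 F0 9D 97 8D F0 A3 82 97 E1 84 8B E3 81 A6 E1 83 83 F4 88 8F 8C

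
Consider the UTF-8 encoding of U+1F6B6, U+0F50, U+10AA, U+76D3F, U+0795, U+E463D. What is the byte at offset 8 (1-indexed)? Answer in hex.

1-indexed offset 8 is 0-indexed offset 7.
U+1F6B6 → 4-byte form F0 9F 9A B6 at offsets 0–3.
U+0F50 → 3-byte form E0 BD 90 at offsets 4–6.
U+10AA → 3-byte form E1 82 AA at offsets 7–9.
Offset 7 falls in char 3's range; it's byte 1 of E1 82 AA = 0xE1.

0xE1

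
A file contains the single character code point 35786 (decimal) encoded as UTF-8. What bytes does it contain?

E8 AF 8A

U+8BCA = 0x8BCA = 35786 decimal. In range U+0800–U+FFFF → 3-byte form: 1110xxxx 10xxxxxx 10xxxxxx.
Binary (16 bits): 1000101111001010.
Split 4+6+6: 1000 | 101111 | 001010.
Byte 1: 11101000 = 0xE8.
Byte 2: 10101111 = 0xAF.
Byte 3: 10001010 = 0x8A.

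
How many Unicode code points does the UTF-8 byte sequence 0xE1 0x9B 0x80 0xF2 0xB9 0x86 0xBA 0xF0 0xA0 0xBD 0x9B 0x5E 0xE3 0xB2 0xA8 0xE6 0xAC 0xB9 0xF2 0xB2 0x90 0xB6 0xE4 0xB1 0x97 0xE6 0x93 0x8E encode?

Byte at offset 0: 0xE1 = 11100001 → 3-byte char (#1). Advance 3.
Byte at offset 3: 0xF2 = 11110010 → 4-byte char (#2). Advance 4.
Byte at offset 7: 0xF0 = 11110000 → 4-byte char (#3). Advance 4.
Byte at offset 11: 0x5E = 01011110 → 1-byte char (#4). Advance 1.
Byte at offset 12: 0xE3 = 11100011 → 3-byte char (#5). Advance 3.
Byte at offset 15: 0xE6 = 11100110 → 3-byte char (#6). Advance 3.
Byte at offset 18: 0xF2 = 11110010 → 4-byte char (#7). Advance 4.
Byte at offset 22: 0xE4 = 11100100 → 3-byte char (#8). Advance 3.
Byte at offset 25: 0xE6 = 11100110 → 3-byte char (#9). Advance 3.
Reached end at offset 28 after 9 code points.

9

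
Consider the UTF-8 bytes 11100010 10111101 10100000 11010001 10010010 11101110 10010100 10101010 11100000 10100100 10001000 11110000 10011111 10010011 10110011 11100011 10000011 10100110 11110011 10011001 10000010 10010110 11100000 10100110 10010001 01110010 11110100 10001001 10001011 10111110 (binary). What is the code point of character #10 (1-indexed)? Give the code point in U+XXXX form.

Offset 0: leading byte 0xE2 = 11100010 → 3-byte char #1 = E2 BD A0.
Offset 3: leading byte 0xD1 = 11010001 → 2-byte char #2 = D1 92.
Offset 5: leading byte 0xEE = 11101110 → 3-byte char #3 = EE 94 AA.
Offset 8: leading byte 0xE0 = 11100000 → 3-byte char #4 = E0 A4 88.
Offset 11: leading byte 0xF0 = 11110000 → 4-byte char #5 = F0 9F 93 B3.
Offset 15: leading byte 0xE3 = 11100011 → 3-byte char #6 = E3 83 A6.
Offset 18: leading byte 0xF3 = 11110011 → 4-byte char #7 = F3 99 82 96.
Offset 22: leading byte 0xE0 = 11100000 → 3-byte char #8 = E0 A6 91.
Offset 25: leading byte 0x72 = 01110010 → 1-byte char #9 = 72.
Offset 26: leading byte 0xF4 = 11110100 → 4-byte char #10 = F4 89 8B BE.
Leading byte 0xF4 = 11110100 matches 11110xxx → 4-byte sequence.
Byte 1: 0xF4 = 11110100, payload 100 (3 bits).
Byte 2: 0x89 = 10001001 (10xxxxxx ✓), payload 001001.
Byte 3: 0x8B = 10001011 (10xxxxxx ✓), payload 001011.
Byte 4: 0xBE = 10111110 (10xxxxxx ✓), payload 111110.
Concatenate: 100001001001011111110 = 0x1092FE (21 bits → U+1092FE).

U+1092FE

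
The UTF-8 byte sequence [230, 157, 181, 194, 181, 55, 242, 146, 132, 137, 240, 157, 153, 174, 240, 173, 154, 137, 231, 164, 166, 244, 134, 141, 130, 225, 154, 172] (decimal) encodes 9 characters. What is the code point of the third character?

Offset 0: leading byte 0xE6 = 11100110 → 3-byte char #1 = E6 9D B5.
Offset 3: leading byte 0xC2 = 11000010 → 2-byte char #2 = C2 B5.
Offset 5: leading byte 0x37 = 00110111 → 1-byte char #3 = 37.
Leading byte 0x37 = 00110111 matches 0xxxxxxx → 1-byte sequence.
Byte 1: 0x37 = 00110111, payload 0110111 (7 bits).
Concatenate: 0110111 = 0x37 (7 bits → U+0037).

U+0037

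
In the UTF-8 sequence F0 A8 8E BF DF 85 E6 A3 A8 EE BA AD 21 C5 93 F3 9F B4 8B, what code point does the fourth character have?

Offset 0: leading byte 0xF0 = 11110000 → 4-byte char #1 = F0 A8 8E BF.
Offset 4: leading byte 0xDF = 11011111 → 2-byte char #2 = DF 85.
Offset 6: leading byte 0xE6 = 11100110 → 3-byte char #3 = E6 A3 A8.
Offset 9: leading byte 0xEE = 11101110 → 3-byte char #4 = EE BA AD.
Leading byte 0xEE = 11101110 matches 1110xxxx → 3-byte sequence.
Byte 1: 0xEE = 11101110, payload 1110 (4 bits).
Byte 2: 0xBA = 10111010 (10xxxxxx ✓), payload 111010.
Byte 3: 0xAD = 10101101 (10xxxxxx ✓), payload 101101.
Concatenate: 1110111010101101 = 0xEEAD (16 bits → U+EEAD).

U+EEAD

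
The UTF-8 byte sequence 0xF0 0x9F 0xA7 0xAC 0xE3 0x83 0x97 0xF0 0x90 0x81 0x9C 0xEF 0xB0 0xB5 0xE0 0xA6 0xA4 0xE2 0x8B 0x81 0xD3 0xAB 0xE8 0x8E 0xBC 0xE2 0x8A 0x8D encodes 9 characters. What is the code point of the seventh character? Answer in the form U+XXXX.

Offset 0: leading byte 0xF0 = 11110000 → 4-byte char #1 = F0 9F A7 AC.
Offset 4: leading byte 0xE3 = 11100011 → 3-byte char #2 = E3 83 97.
Offset 7: leading byte 0xF0 = 11110000 → 4-byte char #3 = F0 90 81 9C.
Offset 11: leading byte 0xEF = 11101111 → 3-byte char #4 = EF B0 B5.
Offset 14: leading byte 0xE0 = 11100000 → 3-byte char #5 = E0 A6 A4.
Offset 17: leading byte 0xE2 = 11100010 → 3-byte char #6 = E2 8B 81.
Offset 20: leading byte 0xD3 = 11010011 → 2-byte char #7 = D3 AB.
Leading byte 0xD3 = 11010011 matches 110xxxxx → 2-byte sequence.
Byte 1: 0xD3 = 11010011, payload 10011 (5 bits).
Byte 2: 0xAB = 10101011 (10xxxxxx ✓), payload 101011.
Concatenate: 10011101011 = 0x4EB (11 bits → U+04EB).

U+04EB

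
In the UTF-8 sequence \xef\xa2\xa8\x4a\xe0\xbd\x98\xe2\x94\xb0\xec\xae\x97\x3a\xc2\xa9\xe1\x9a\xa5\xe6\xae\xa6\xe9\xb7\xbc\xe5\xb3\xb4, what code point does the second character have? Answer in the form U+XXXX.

Offset 0: leading byte 0xEF = 11101111 → 3-byte char #1 = EF A2 A8.
Offset 3: leading byte 0x4A = 01001010 → 1-byte char #2 = 4A.
Leading byte 0x4A = 01001010 matches 0xxxxxxx → 1-byte sequence.
Byte 1: 0x4A = 01001010, payload 1001010 (7 bits).
Concatenate: 1001010 = 0x4A (7 bits → U+004A).

U+004A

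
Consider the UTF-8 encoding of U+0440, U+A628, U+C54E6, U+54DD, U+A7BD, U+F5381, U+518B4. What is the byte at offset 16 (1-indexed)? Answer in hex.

0xF3

1-indexed offset 16 is 0-indexed offset 15.
U+0440 → 2-byte form D1 80 at offsets 0–1.
U+A628 → 3-byte form EA 98 A8 at offsets 2–4.
U+C54E6 → 4-byte form F3 85 93 A6 at offsets 5–8.
U+54DD → 3-byte form E5 93 9D at offsets 9–11.
U+A7BD → 3-byte form EA 9E BD at offsets 12–14.
U+F5381 → 4-byte form F3 B5 8E 81 at offsets 15–18.
Offset 15 falls in char 6's range; it's byte 1 of F3 B5 8E 81 = 0xF3.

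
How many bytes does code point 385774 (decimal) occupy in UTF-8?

4

U+5E2EE = 0x5E2EE. UTF-8 uses 1 byte below 0x80, 2 below 0x800, 3 below 0x10000, 4 up to 0x10FFFF. 0x5E2EE is in U+10000–U+10FFFF → 4 bytes.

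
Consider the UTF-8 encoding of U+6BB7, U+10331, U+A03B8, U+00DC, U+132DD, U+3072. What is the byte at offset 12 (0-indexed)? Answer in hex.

0x9C

U+6BB7 → 3-byte form E6 AE B7 at offsets 0–2.
U+10331 → 4-byte form F0 90 8C B1 at offsets 3–6.
U+A03B8 → 4-byte form F2 A0 8E B8 at offsets 7–10.
U+00DC → 2-byte form C3 9C at offsets 11–12.
Offset 12 falls in char 4's range; it's byte 2 of C3 9C = 0x9C.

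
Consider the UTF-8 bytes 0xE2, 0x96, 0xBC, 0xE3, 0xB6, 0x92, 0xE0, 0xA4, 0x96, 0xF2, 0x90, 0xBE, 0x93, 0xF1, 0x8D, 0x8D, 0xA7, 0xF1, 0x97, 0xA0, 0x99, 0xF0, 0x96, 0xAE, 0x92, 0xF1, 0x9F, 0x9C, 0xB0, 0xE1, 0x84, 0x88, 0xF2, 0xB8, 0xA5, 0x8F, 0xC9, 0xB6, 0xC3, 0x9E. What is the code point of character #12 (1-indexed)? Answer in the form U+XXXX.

U+00DE

Offset 0: leading byte 0xE2 = 11100010 → 3-byte char #1 = E2 96 BC.
Offset 3: leading byte 0xE3 = 11100011 → 3-byte char #2 = E3 B6 92.
Offset 6: leading byte 0xE0 = 11100000 → 3-byte char #3 = E0 A4 96.
Offset 9: leading byte 0xF2 = 11110010 → 4-byte char #4 = F2 90 BE 93.
Offset 13: leading byte 0xF1 = 11110001 → 4-byte char #5 = F1 8D 8D A7.
Offset 17: leading byte 0xF1 = 11110001 → 4-byte char #6 = F1 97 A0 99.
Offset 21: leading byte 0xF0 = 11110000 → 4-byte char #7 = F0 96 AE 92.
Offset 25: leading byte 0xF1 = 11110001 → 4-byte char #8 = F1 9F 9C B0.
Offset 29: leading byte 0xE1 = 11100001 → 3-byte char #9 = E1 84 88.
Offset 32: leading byte 0xF2 = 11110010 → 4-byte char #10 = F2 B8 A5 8F.
Offset 36: leading byte 0xC9 = 11001001 → 2-byte char #11 = C9 B6.
Offset 38: leading byte 0xC3 = 11000011 → 2-byte char #12 = C3 9E.
Leading byte 0xC3 = 11000011 matches 110xxxxx → 2-byte sequence.
Byte 1: 0xC3 = 11000011, payload 00011 (5 bits).
Byte 2: 0x9E = 10011110 (10xxxxxx ✓), payload 011110.
Concatenate: 00011011110 = 0xDE (11 bits → U+00DE).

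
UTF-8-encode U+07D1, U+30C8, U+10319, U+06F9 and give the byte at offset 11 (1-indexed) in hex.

0xB9

1-indexed offset 11 is 0-indexed offset 10.
U+07D1 → 2-byte form DF 91 at offsets 0–1.
U+30C8 → 3-byte form E3 83 88 at offsets 2–4.
U+10319 → 4-byte form F0 90 8C 99 at offsets 5–8.
U+06F9 → 2-byte form DB B9 at offsets 9–10.
Offset 10 falls in char 4's range; it's byte 2 of DB B9 = 0xB9.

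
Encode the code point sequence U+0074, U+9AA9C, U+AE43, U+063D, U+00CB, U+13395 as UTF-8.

U+0074: 1-byte form → 74.
U+9AA9C: 4-byte form → F2 9A AA 9C.
U+AE43: 3-byte form → EA B9 83.
U+063D: 2-byte form → D8 BD.
U+00CB: 2-byte form → C3 8B.
U+13395: 4-byte form → F0 93 8E 95.
Concatenated (16 bytes): 74 F2 9A AA 9C EA B9 83 D8 BD C3 8B F0 93 8E 95.

74 F2 9A AA 9C EA B9 83 D8 BD C3 8B F0 93 8E 95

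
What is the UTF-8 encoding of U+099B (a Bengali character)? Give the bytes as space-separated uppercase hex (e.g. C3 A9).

E0 A6 9B

U+099B = 0x99B = 2459 decimal. In range U+0800–U+FFFF → 3-byte form: 1110xxxx 10xxxxxx 10xxxxxx.
Binary (16 bits): 0000100110011011.
Split 4+6+6: 0000 | 100110 | 011011.
Byte 1: 11100000 = 0xE0.
Byte 2: 10100110 = 0xA6.
Byte 3: 10011011 = 0x9B.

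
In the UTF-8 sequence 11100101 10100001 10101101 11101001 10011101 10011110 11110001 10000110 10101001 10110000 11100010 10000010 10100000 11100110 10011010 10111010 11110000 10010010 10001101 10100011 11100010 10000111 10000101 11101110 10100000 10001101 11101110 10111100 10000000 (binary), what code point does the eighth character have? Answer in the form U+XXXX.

U+E80D

Offset 0: leading byte 0xE5 = 11100101 → 3-byte char #1 = E5 A1 AD.
Offset 3: leading byte 0xE9 = 11101001 → 3-byte char #2 = E9 9D 9E.
Offset 6: leading byte 0xF1 = 11110001 → 4-byte char #3 = F1 86 A9 B0.
Offset 10: leading byte 0xE2 = 11100010 → 3-byte char #4 = E2 82 A0.
Offset 13: leading byte 0xE6 = 11100110 → 3-byte char #5 = E6 9A BA.
Offset 16: leading byte 0xF0 = 11110000 → 4-byte char #6 = F0 92 8D A3.
Offset 20: leading byte 0xE2 = 11100010 → 3-byte char #7 = E2 87 85.
Offset 23: leading byte 0xEE = 11101110 → 3-byte char #8 = EE A0 8D.
Leading byte 0xEE = 11101110 matches 1110xxxx → 3-byte sequence.
Byte 1: 0xEE = 11101110, payload 1110 (4 bits).
Byte 2: 0xA0 = 10100000 (10xxxxxx ✓), payload 100000.
Byte 3: 0x8D = 10001101 (10xxxxxx ✓), payload 001101.
Concatenate: 1110100000001101 = 0xE80D (16 bits → U+E80D).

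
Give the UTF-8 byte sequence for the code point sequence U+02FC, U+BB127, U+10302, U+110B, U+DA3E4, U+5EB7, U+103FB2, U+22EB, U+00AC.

U+02FC: 2-byte form → CB BC.
U+BB127: 4-byte form → F2 BB 84 A7.
U+10302: 4-byte form → F0 90 8C 82.
U+110B: 3-byte form → E1 84 8B.
U+DA3E4: 4-byte form → F3 9A 8F A4.
U+5EB7: 3-byte form → E5 BA B7.
U+103FB2: 4-byte form → F4 83 BE B2.
U+22EB: 3-byte form → E2 8B AB.
U+00AC: 2-byte form → C2 AC.
Concatenated (29 bytes): CB BC F2 BB 84 A7 F0 90 8C 82 E1 84 8B F3 9A 8F A4 E5 BA B7 F4 83 BE B2 E2 8B AB C2 AC.

CB BC F2 BB 84 A7 F0 90 8C 82 E1 84 8B F3 9A 8F A4 E5 BA B7 F4 83 BE B2 E2 8B AB C2 AC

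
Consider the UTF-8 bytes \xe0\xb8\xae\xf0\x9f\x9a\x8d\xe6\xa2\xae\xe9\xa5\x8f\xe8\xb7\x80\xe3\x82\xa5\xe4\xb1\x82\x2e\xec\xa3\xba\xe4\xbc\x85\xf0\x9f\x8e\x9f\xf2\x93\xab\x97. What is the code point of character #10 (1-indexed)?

U+4F05

Offset 0: leading byte 0xE0 = 11100000 → 3-byte char #1 = E0 B8 AE.
Offset 3: leading byte 0xF0 = 11110000 → 4-byte char #2 = F0 9F 9A 8D.
Offset 7: leading byte 0xE6 = 11100110 → 3-byte char #3 = E6 A2 AE.
Offset 10: leading byte 0xE9 = 11101001 → 3-byte char #4 = E9 A5 8F.
Offset 13: leading byte 0xE8 = 11101000 → 3-byte char #5 = E8 B7 80.
Offset 16: leading byte 0xE3 = 11100011 → 3-byte char #6 = E3 82 A5.
Offset 19: leading byte 0xE4 = 11100100 → 3-byte char #7 = E4 B1 82.
Offset 22: leading byte 0x2E = 00101110 → 1-byte char #8 = 2E.
Offset 23: leading byte 0xEC = 11101100 → 3-byte char #9 = EC A3 BA.
Offset 26: leading byte 0xE4 = 11100100 → 3-byte char #10 = E4 BC 85.
Leading byte 0xE4 = 11100100 matches 1110xxxx → 3-byte sequence.
Byte 1: 0xE4 = 11100100, payload 0100 (4 bits).
Byte 2: 0xBC = 10111100 (10xxxxxx ✓), payload 111100.
Byte 3: 0x85 = 10000101 (10xxxxxx ✓), payload 000101.
Concatenate: 0100111100000101 = 0x4F05 (16 bits → U+4F05).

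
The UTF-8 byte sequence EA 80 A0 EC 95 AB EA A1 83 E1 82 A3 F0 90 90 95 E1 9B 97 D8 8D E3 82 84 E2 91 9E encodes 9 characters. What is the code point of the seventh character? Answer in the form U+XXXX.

U+060D

Offset 0: leading byte 0xEA = 11101010 → 3-byte char #1 = EA 80 A0.
Offset 3: leading byte 0xEC = 11101100 → 3-byte char #2 = EC 95 AB.
Offset 6: leading byte 0xEA = 11101010 → 3-byte char #3 = EA A1 83.
Offset 9: leading byte 0xE1 = 11100001 → 3-byte char #4 = E1 82 A3.
Offset 12: leading byte 0xF0 = 11110000 → 4-byte char #5 = F0 90 90 95.
Offset 16: leading byte 0xE1 = 11100001 → 3-byte char #6 = E1 9B 97.
Offset 19: leading byte 0xD8 = 11011000 → 2-byte char #7 = D8 8D.
Leading byte 0xD8 = 11011000 matches 110xxxxx → 2-byte sequence.
Byte 1: 0xD8 = 11011000, payload 11000 (5 bits).
Byte 2: 0x8D = 10001101 (10xxxxxx ✓), payload 001101.
Concatenate: 11000001101 = 0x60D (11 bits → U+060D).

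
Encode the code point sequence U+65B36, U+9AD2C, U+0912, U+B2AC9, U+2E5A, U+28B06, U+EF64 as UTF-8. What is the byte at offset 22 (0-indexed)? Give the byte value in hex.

U+65B36 → 4-byte form F1 A5 AC B6 at offsets 0–3.
U+9AD2C → 4-byte form F2 9A B4 AC at offsets 4–7.
U+0912 → 3-byte form E0 A4 92 at offsets 8–10.
U+B2AC9 → 4-byte form F2 B2 AB 89 at offsets 11–14.
U+2E5A → 3-byte form E2 B9 9A at offsets 15–17.
U+28B06 → 4-byte form F0 A8 AC 86 at offsets 18–21.
U+EF64 → 3-byte form EE BD A4 at offsets 22–24.
Offset 22 falls in char 7's range; it's byte 1 of EE BD A4 = 0xEE.

0xEE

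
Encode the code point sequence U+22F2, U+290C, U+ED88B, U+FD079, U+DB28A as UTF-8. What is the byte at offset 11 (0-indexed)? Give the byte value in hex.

U+22F2 → 3-byte form E2 8B B2 at offsets 0–2.
U+290C → 3-byte form E2 A4 8C at offsets 3–5.
U+ED88B → 4-byte form F3 AD A2 8B at offsets 6–9.
U+FD079 → 4-byte form F3 BD 81 B9 at offsets 10–13.
Offset 11 falls in char 4's range; it's byte 2 of F3 BD 81 B9 = 0xBD.

0xBD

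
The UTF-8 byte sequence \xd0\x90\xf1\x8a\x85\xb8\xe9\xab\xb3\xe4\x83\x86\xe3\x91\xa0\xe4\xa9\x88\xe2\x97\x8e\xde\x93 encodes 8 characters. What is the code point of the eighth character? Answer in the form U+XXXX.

U+0793

Offset 0: leading byte 0xD0 = 11010000 → 2-byte char #1 = D0 90.
Offset 2: leading byte 0xF1 = 11110001 → 4-byte char #2 = F1 8A 85 B8.
Offset 6: leading byte 0xE9 = 11101001 → 3-byte char #3 = E9 AB B3.
Offset 9: leading byte 0xE4 = 11100100 → 3-byte char #4 = E4 83 86.
Offset 12: leading byte 0xE3 = 11100011 → 3-byte char #5 = E3 91 A0.
Offset 15: leading byte 0xE4 = 11100100 → 3-byte char #6 = E4 A9 88.
Offset 18: leading byte 0xE2 = 11100010 → 3-byte char #7 = E2 97 8E.
Offset 21: leading byte 0xDE = 11011110 → 2-byte char #8 = DE 93.
Leading byte 0xDE = 11011110 matches 110xxxxx → 2-byte sequence.
Byte 1: 0xDE = 11011110, payload 11110 (5 bits).
Byte 2: 0x93 = 10010011 (10xxxxxx ✓), payload 010011.
Concatenate: 11110010011 = 0x793 (11 bits → U+0793).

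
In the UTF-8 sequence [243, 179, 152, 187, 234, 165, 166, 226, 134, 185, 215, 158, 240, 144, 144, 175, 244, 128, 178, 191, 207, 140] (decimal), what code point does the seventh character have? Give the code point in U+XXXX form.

U+03CC

Offset 0: leading byte 0xF3 = 11110011 → 4-byte char #1 = F3 B3 98 BB.
Offset 4: leading byte 0xEA = 11101010 → 3-byte char #2 = EA A5 A6.
Offset 7: leading byte 0xE2 = 11100010 → 3-byte char #3 = E2 86 B9.
Offset 10: leading byte 0xD7 = 11010111 → 2-byte char #4 = D7 9E.
Offset 12: leading byte 0xF0 = 11110000 → 4-byte char #5 = F0 90 90 AF.
Offset 16: leading byte 0xF4 = 11110100 → 4-byte char #6 = F4 80 B2 BF.
Offset 20: leading byte 0xCF = 11001111 → 2-byte char #7 = CF 8C.
Leading byte 0xCF = 11001111 matches 110xxxxx → 2-byte sequence.
Byte 1: 0xCF = 11001111, payload 01111 (5 bits).
Byte 2: 0x8C = 10001100 (10xxxxxx ✓), payload 001100.
Concatenate: 01111001100 = 0x3CC (11 bits → U+03CC).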